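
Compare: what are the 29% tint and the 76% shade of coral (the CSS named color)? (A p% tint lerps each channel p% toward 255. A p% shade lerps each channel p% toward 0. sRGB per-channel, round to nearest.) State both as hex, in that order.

CSS coral is rgb(255, 127, 80).
29% tint:
  R: 255 + 0 = 255 → 255
  G: 127 + 37.12 = 164.12 → 164
  B: 80 + 0.29×(255−80) = 80 + 50.75 = 130.75 → 131
  → #FFA483
76% shade:
  R: 255 + 0.76×(0−255) = 255 − 193.8 = 61.2 → 61
  G: 127 + 0.76×(0−127) = 127 − 96.52 = 30.48 → 30
  B: 80 + 0.76×(0−80) = 80 − 60.8 = 19.2 → 19
  → #3D1E13

#FFA483, #3D1E13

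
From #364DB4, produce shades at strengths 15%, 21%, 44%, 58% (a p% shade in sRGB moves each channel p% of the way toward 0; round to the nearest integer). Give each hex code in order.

#2E4199, #2B3D8E, #1E2B65, #17204C

#364DB4 is rgb(54, 77, 180).
15%: (54 − 8.1 = 45.9→46, 77 − 11.55 = 65.45→65, 180 − 27 = 153→153) → #2E4199
21%: (54 − 11.34 = 42.66→43, 77 − 16.17 = 60.83→61, 180 − 37.8 = 142.2→142) → #2B3D8E
44%: (54 − 23.76 = 30.24→30, 77 − 33.88 = 43.12→43, 180 − 79.2 = 100.8→101) → #1E2B65
58%: (54 − 31.32 = 22.68→23, 77 − 44.66 = 32.34→32, 180 − 104.4 = 75.6→76) → #17204C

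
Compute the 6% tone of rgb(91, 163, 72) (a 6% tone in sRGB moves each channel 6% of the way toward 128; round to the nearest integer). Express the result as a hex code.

#5DA14B

A 6% tone moves each channel 6% toward 128:
  R: 91 + 0.06×(128−91) = 91 + 2.22 = 93.22 → 93
  G: 163 − 2.1 = 160.9 → 161
  B: 72 + 3.36 = 75.36 → 75
rgb(93, 161, 75) = #5DA14B.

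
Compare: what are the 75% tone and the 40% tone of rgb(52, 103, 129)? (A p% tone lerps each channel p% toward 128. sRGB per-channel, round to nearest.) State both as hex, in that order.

#6D7A80, #527181

75% tone:
  R: 52 + 57 = 109 → 109
  G: 103 + 0.75×(128−103) = 103 + 18.75 = 121.75 → 122
  B: 129 − 0.75 = 128.25 → 128
  → #6D7A80
40% tone:
  R: 52 + 0.4×(128−52) = 52 + 30.4 = 82.4 → 82
  G: 103 + 10 = 113 → 113
  B: 129 − 0.4 = 128.6 → 129
  → #527181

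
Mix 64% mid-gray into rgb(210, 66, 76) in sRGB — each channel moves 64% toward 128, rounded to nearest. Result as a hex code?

Per channel, c → c + 0.64(128 − c):
  R: 210 + 0.64×(128−210) = 210 − 52.48 = 157.52 → 158
  G: 66 + 0.64×(128−66) = 66 + 39.68 = 105.68 → 106
  B: 76 + 33.28 = 109.28 → 109
rgb(158, 106, 109) = #9E6A6D.

#9E6A6D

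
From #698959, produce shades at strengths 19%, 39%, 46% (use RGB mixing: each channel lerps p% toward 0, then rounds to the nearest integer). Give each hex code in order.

#556F48, #405436, #394A30

#698959 is rgb(105, 137, 89).
19%: (105 − 19.95 = 85.05→85, 137 − 26.03 = 110.97→111, 89 − 16.91 = 72.09→72) → #556F48
39%: (105 − 40.95 = 64.05→64, 137 − 53.43 = 83.57→84, 89 − 34.71 = 54.29→54) → #405436
46%: (105 − 48.3 = 56.7→57, 137 − 63.02 = 73.98→74, 89 − 40.94 = 48.06→48) → #394A30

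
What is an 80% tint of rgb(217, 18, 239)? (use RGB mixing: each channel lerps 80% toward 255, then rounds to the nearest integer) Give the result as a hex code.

#F7D0FC

Per channel, c → c + 0.8(255 − c):
  R: 217 + 0.8×(255−217) = 217 + 30.4 = 247.4 → 247
  G: 18 + 189.6 = 207.6 → 208
  B: 239 + 0.8×(255−239) = 239 + 12.8 = 251.8 → 252
rgb(247, 208, 252) = #F7D0FC.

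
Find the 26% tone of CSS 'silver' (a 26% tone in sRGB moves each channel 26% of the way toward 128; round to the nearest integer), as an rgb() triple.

CSS silver is rgb(192, 192, 192).
Per channel, c → c + 0.26(128 − c):
  R: 192 + 0.26×(128−192) = 192 − 16.64 = 175.36 → 175
  G: 192 + 0.26×(128−192) = 192 − 16.64 = 175.36 → 175
  B: 192 + 0.26×(128−192) = 192 − 16.64 = 175.36 → 175

rgb(175, 175, 175)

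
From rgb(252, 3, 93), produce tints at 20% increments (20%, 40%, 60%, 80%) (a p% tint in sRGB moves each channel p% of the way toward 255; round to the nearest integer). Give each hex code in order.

#FD357D, #FD689E, #FE9ABE, #FECDDF

20%: (252 + 0.6 = 252.6→253, 3 + 50.4 = 53.4→53, 93 + 32.4 = 125.4→125) → #FD357D
40%: (252 + 1.2 = 253.2→253, 3 + 100.8 = 103.8→104, 93 + 64.8 = 157.8→158) → #FD689E
60%: (252 + 1.8 = 253.8→254, 3 + 151.2 = 154.2→154, 93 + 97.2 = 190.2→190) → #FE9ABE
80%: (252 + 2.4 = 254.4→254, 3 + 201.6 = 204.6→205, 93 + 129.6 = 222.6→223) → #FECDDF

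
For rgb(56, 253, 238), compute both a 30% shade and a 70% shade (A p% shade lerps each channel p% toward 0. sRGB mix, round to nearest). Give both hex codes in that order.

30% shade:
  R: 56 − 16.8 = 39.2 → 39
  G: 253 − 75.9 = 177.1 → 177
  B: 238 + 0.3×(0−238) = 238 − 71.4 = 166.6 → 167
  → #27B1A7
70% shade:
  R: 56 − 39.2 = 16.8 → 17
  G: 253 + 0.7×(0−253) = 253 − 177.1 = 75.9 → 76
  B: 238 + 0.7×(0−238) = 238 − 166.6 = 71.4 → 71
  → #114C47

#27B1A7, #114C47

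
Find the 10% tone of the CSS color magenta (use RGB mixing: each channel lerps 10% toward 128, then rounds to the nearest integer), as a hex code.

CSS magenta is rgb(255, 0, 255).
Per channel, c → c + 0.1(128 − c):
  R: 255 + 0.1×(128−255) = 255 − 12.7 = 242.3 → 242
  G: 0 + 12.8 = 12.8 → 13
  B: 255 − 12.7 = 242.3 → 242
rgb(242, 13, 242) = #F20DF2.

#F20DF2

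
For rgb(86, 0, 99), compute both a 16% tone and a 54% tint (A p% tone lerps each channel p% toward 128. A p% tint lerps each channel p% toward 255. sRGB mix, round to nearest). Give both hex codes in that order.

#5D1468, #B18AB7

16% tone:
  R: 86 + 0.16×(128−86) = 86 + 6.72 = 92.72 → 93
  G: 0 + 20.48 = 20.48 → 20
  B: 99 + 0.16×(128−99) = 99 + 4.64 = 103.64 → 104
  → #5D1468
54% tint:
  R: 86 + 91.26 = 177.26 → 177
  G: 0 + 137.7 = 137.7 → 138
  B: 99 + 84.24 = 183.24 → 183
  → #B18AB7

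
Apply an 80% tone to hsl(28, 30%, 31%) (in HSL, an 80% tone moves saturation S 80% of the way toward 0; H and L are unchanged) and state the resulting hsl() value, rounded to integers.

S moves 80% from 30 toward 0: 30 − 24 = 6 → 6.
H and L are unchanged.

hsl(28, 6%, 31%)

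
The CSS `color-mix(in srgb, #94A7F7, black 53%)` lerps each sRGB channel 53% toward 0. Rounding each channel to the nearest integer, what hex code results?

#94A7F7 is rgb(148, 167, 247).
A 53% shade moves each channel 53% toward 0:
  R: 148 + 0.53×(0−148) = 148 − 78.44 = 69.56 → 70
  G: 167 − 88.51 = 78.49 → 78
  B: 247 + 0.53×(0−247) = 247 − 130.91 = 116.09 → 116
rgb(70, 78, 116) = #464E74.

#464E74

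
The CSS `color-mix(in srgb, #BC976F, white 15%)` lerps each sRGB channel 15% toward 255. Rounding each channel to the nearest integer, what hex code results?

#C6A785

#BC976F is rgb(188, 151, 111).
Lerp each channel 15% toward 255:
  R: 188 + 10.05 = 198.05 → 198
  G: 151 + 15.6 = 166.6 → 167
  B: 111 + 21.6 = 132.6 → 133
rgb(198, 167, 133) = #C6A785.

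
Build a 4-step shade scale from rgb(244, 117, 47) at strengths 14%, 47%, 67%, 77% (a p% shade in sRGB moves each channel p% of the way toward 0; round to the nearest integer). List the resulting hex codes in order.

#D26528, #813E19, #512710, #381B0B

14%: (244 − 34.16 = 209.84→210, 117 − 16.38 = 100.62→101, 47 − 6.58 = 40.42→40) → #D26528
47%: (244 − 114.68 = 129.32→129, 117 − 54.99 = 62.01→62, 47 − 22.09 = 24.91→25) → #813E19
67%: (244 − 163.48 = 80.52→81, 117 − 78.39 = 38.61→39, 47 − 31.49 = 15.51→16) → #512710
77%: (244 − 187.88 = 56.12→56, 117 − 90.09 = 26.91→27, 47 − 36.19 = 10.81→11) → #381B0B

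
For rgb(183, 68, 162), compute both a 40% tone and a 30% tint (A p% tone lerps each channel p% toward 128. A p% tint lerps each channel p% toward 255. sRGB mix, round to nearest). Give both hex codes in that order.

#A15C94, #CD7CBE

40% tone:
  R: 183 − 22 = 161 → 161
  G: 68 + 0.4×(128−68) = 68 + 24 = 92 → 92
  B: 162 + 0.4×(128−162) = 162 − 13.6 = 148.4 → 148
  → #A15C94
30% tint:
  R: 183 + 21.6 = 204.6 → 205
  G: 68 + 0.3×(255−68) = 68 + 56.1 = 124.1 → 124
  B: 162 + 0.3×(255−162) = 162 + 27.9 = 189.9 → 190
  → #CD7CBE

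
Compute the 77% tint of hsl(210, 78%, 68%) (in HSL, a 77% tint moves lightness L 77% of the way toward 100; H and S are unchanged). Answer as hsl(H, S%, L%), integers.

hsl(210, 78%, 93%)

L moves 77% from 68 toward 100: 68 + 24.64 = 92.64 → 93.
H and S are unchanged.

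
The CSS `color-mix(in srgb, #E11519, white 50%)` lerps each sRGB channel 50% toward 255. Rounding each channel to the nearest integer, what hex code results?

#E11519 is rgb(225, 21, 25).
Per channel, c → c + 0.5(255 − c):
  R: 225 + 15 = 240 → 240
  G: 21 + 117 = 138 → 138
  B: 25 + 115 = 140 → 140
rgb(240, 138, 140) = #F08A8C.

#F08A8C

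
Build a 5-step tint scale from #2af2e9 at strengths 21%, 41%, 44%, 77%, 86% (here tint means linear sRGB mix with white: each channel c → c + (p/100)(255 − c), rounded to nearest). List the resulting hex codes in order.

#2af2e9 is rgb(42, 242, 233).
21%: (42 + 44.73 = 86.73→87, 242 + 2.73 = 244.73→245, 233 + 4.62 = 237.62→238) → #57f5ee
41%: (42 + 87.33 = 129.33→129, 242 + 5.33 = 247.33→247, 233 + 9.02 = 242.02→242) → #81f7f2
44%: (42 + 93.72 = 135.72→136, 242 + 5.72 = 247.72→248, 233 + 9.68 = 242.68→243) → #88f8f3
77%: (42 + 164.01 = 206.01→206, 242 + 10.01 = 252.01→252, 233 + 16.94 = 249.94→250) → #cefcfa
86%: (42 + 183.18 = 225.18→225, 242 + 11.18 = 253.18→253, 233 + 18.92 = 251.92→252) → #e1fdfc

#57f5ee, #81f7f2, #88f8f3, #cefcfa, #e1fdfc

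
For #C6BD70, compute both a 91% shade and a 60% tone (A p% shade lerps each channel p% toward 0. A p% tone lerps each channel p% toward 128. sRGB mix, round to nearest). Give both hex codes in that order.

#C6BD70 is rgb(198, 189, 112).
91% shade:
  R: 198 + 0.91×(0−198) = 198 − 180.18 = 17.82 → 18
  G: 189 − 171.99 = 17.01 → 17
  B: 112 + 0.91×(0−112) = 112 − 101.92 = 10.08 → 10
  → #12110A
60% tone:
  R: 198 + 0.6×(128−198) = 198 − 42 = 156 → 156
  G: 189 − 36.6 = 152.4 → 152
  B: 112 + 9.6 = 121.6 → 122
  → #9C987A

#12110A, #9C987A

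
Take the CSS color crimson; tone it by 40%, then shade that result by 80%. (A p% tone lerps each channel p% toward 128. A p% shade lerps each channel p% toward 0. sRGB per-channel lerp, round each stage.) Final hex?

#250D11

CSS crimson is rgb(220, 20, 60).
A 40% tone moves each channel 40% toward 128:
  R: 220 − 36.8 = 183.2 → 183
  G: 20 + 0.4×(128−20) = 20 + 43.2 = 63.2 → 63
  B: 60 + 0.4×(128−60) = 60 + 27.2 = 87.2 → 87
After the tone: rgb(183, 63, 87) = #B73F57.
Per channel, c → c + 0.8(0 − c):
  R: 183 − 146.4 = 36.6 → 37
  G: 63 + 0.8×(0−63) = 63 − 50.4 = 12.6 → 13
  B: 87 + 0.8×(0−87) = 87 − 69.6 = 17.4 → 17
rgb(37, 13, 17) = #250D11.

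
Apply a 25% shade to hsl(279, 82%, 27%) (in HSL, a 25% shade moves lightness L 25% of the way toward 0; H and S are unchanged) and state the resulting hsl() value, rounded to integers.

L moves 25% from 27 toward 0: 27 − 6.75 = 20.25 → 20.
H and S are unchanged.

hsl(279, 82%, 20%)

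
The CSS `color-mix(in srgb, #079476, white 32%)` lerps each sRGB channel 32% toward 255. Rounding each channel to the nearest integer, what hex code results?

#079476 is rgb(7, 148, 118).
Lerp each channel 32% toward 255:
  R: 7 + 0.32×(255−7) = 7 + 79.36 = 86.36 → 86
  G: 148 + 0.32×(255−148) = 148 + 34.24 = 182.24 → 182
  B: 118 + 0.32×(255−118) = 118 + 43.84 = 161.84 → 162
rgb(86, 182, 162) = #56B6A2.

#56B6A2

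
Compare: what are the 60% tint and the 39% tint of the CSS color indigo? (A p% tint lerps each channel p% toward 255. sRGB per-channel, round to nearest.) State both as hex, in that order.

#B799CD, #9163B3

CSS indigo is rgb(75, 0, 130).
60% tint:
  R: 75 + 108 = 183 → 183
  G: 0 + 0.6×(255−0) = 0 + 153 = 153 → 153
  B: 130 + 0.6×(255−130) = 130 + 75 = 205 → 205
  → #B799CD
39% tint:
  R: 75 + 0.39×(255−75) = 75 + 70.2 = 145.2 → 145
  G: 0 + 99.45 = 99.45 → 99
  B: 130 + 0.39×(255−130) = 130 + 48.75 = 178.75 → 179
  → #9163B3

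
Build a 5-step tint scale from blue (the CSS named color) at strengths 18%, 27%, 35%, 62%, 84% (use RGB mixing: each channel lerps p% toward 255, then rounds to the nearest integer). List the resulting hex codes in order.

#2E2EFF, #4545FF, #5959FF, #9E9EFF, #D6D6FF

CSS blue is rgb(0, 0, 255).
18%: (0 + 45.9 = 45.9→46, 0 + 45.9 = 45.9→46, 255→255) → #2E2EFF
27%: (0 + 68.85 = 68.85→69, 0 + 68.85 = 68.85→69, 255→255) → #4545FF
35%: (0 + 89.25 = 89.25→89, 0 + 89.25 = 89.25→89, 255→255) → #5959FF
62%: (0 + 158.1 = 158.1→158, 0 + 158.1 = 158.1→158, 255→255) → #9E9EFF
84%: (0 + 214.2 = 214.2→214, 0 + 214.2 = 214.2→214, 255→255) → #D6D6FF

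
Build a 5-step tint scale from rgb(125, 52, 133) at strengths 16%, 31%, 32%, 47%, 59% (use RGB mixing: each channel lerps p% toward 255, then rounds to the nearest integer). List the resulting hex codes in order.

16%: (125 + 20.8 = 145.8→146, 52 + 32.48 = 84.48→84, 133 + 19.52 = 152.52→153) → #925499
31%: (125 + 40.3 = 165.3→165, 52 + 62.93 = 114.93→115, 133 + 37.82 = 170.82→171) → #a573ab
32%: (125 + 41.6 = 166.6→167, 52 + 64.96 = 116.96→117, 133 + 39.04 = 172.04→172) → #a775ac
47%: (125 + 61.1 = 186.1→186, 52 + 95.41 = 147.41→147, 133 + 57.34 = 190.34→190) → #ba93be
59%: (125 + 76.7 = 201.7→202, 52 + 119.77 = 171.77→172, 133 + 71.98 = 204.98→205) → #caaccd

#925499, #a573ab, #a775ac, #ba93be, #caaccd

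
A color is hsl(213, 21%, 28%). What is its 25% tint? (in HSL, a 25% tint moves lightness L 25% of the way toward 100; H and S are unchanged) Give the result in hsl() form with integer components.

L moves 25% from 28 toward 100: 28 + 18 = 46 → 46.
H and S are unchanged.

hsl(213, 21%, 46%)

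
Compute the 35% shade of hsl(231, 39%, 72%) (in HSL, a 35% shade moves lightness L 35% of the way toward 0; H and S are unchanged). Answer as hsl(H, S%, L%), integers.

hsl(231, 39%, 47%)

L moves 35% from 72 toward 0: 72 − 25.2 = 46.8 → 47.
H and S are unchanged.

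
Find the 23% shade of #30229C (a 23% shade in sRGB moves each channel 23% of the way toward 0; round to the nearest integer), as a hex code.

#30229C is rgb(48, 34, 156).
Per channel, c → c + 0.23(0 − c):
  R: 48 − 11.04 = 36.96 → 37
  G: 34 − 7.82 = 26.18 → 26
  B: 156 + 0.23×(0−156) = 156 − 35.88 = 120.12 → 120
rgb(37, 26, 120) = #251A78.

#251A78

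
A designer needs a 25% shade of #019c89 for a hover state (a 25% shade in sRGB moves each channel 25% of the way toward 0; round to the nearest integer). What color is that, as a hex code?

#019c89 is rgb(1, 156, 137).
A 25% shade moves each channel 25% toward 0:
  R: 1 + 0.25×(0−1) = 1 − 0.25 = 0.75 → 1
  G: 156 − 39 = 117 → 117
  B: 137 + 0.25×(0−137) = 137 − 34.25 = 102.75 → 103
rgb(1, 117, 103) = #017567.

#017567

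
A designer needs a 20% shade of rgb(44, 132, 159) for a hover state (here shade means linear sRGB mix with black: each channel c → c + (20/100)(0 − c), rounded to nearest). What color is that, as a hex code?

#236a7f

Per channel, c → c + 0.2(0 − c):
  R: 44 + 0.2×(0−44) = 44 − 8.8 = 35.2 → 35
  G: 132 + 0.2×(0−132) = 132 − 26.4 = 105.6 → 106
  B: 159 − 31.8 = 127.2 → 127
rgb(35, 106, 127) = #236a7f.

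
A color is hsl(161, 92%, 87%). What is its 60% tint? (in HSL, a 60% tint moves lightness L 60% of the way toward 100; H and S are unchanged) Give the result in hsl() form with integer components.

hsl(161, 92%, 95%)

L moves 60% from 87 toward 100: 87 + 7.8 = 94.8 → 95.
H and S are unchanged.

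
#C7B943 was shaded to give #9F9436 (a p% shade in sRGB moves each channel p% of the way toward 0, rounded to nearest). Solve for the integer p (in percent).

#C7B943 is rgb(199, 185, 67); #9F9436 is rgb(159, 148, 54).
On the R channel (widest range): 159 ≈ 199 + (p/100)(0 − 199), so p ≈ 100×(159 − 199)/(0 − 199) = -4000/-199 = 20.10.
p = 20 reproduces all three channels after rounding.

20%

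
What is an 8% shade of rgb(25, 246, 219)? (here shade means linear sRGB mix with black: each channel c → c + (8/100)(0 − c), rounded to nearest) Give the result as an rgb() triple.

An 8% shade moves each channel 8% toward 0:
  R: 25 + 0.08×(0−25) = 25 − 2 = 23 → 23
  G: 246 + 0.08×(0−246) = 246 − 19.68 = 226.32 → 226
  B: 219 + 0.08×(0−219) = 219 − 17.52 = 201.48 → 201

rgb(23, 226, 201)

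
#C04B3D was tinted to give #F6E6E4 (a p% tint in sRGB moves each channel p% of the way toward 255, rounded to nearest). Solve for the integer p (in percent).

#C04B3D is rgb(192, 75, 61); #F6E6E4 is rgb(246, 230, 228).
On the B channel (widest range): 228 ≈ 61 + (p/100)(255 − 61), so p ≈ 100×(228 − 61)/(255 − 61) = 16700/194 = 86.08.
p = 86 reproduces all three channels after rounding.

86%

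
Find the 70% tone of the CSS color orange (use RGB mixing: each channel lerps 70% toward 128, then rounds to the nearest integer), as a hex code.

#A68B5A

CSS orange is rgb(255, 165, 0).
Lerp each channel 70% toward 128:
  R: 255 + 0.7×(128−255) = 255 − 88.9 = 166.1 → 166
  G: 165 + 0.7×(128−165) = 165 − 25.9 = 139.1 → 139
  B: 0 + 0.7×(128−0) = 0 + 89.6 = 89.6 → 90
rgb(166, 139, 90) = #A68B5A.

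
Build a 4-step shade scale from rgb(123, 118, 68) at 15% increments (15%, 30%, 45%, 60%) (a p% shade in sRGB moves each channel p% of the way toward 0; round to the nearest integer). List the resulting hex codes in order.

15%: (123 − 18.45 = 104.55→105, 118 − 17.7 = 100.3→100, 68 − 10.2 = 57.8→58) → #69643A
30%: (123 − 36.9 = 86.1→86, 118 − 35.4 = 82.6→83, 68 − 20.4 = 47.6→48) → #565330
45%: (123 − 55.35 = 67.65→68, 118 − 53.1 = 64.9→65, 68 − 30.6 = 37.4→37) → #444125
60%: (123 − 73.8 = 49.2→49, 118 − 70.8 = 47.2→47, 68 − 40.8 = 27.2→27) → #312F1B

#69643A, #565330, #444125, #312F1B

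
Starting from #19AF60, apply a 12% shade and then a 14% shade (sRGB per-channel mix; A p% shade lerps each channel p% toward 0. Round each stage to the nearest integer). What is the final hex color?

#138448

#19AF60 is rgb(25, 175, 96).
Per channel, c → c + 0.12(0 − c):
  R: 25 + 0.12×(0−25) = 25 − 3 = 22 → 22
  G: 175 + 0.12×(0−175) = 175 − 21 = 154 → 154
  B: 96 + 0.12×(0−96) = 96 − 11.52 = 84.48 → 84
After the shade: rgb(22, 154, 84) = #169A54.
A 14% shade moves each channel 14% toward 0:
  R: 22 − 3.08 = 18.92 → 19
  G: 154 − 21.56 = 132.44 → 132
  B: 84 + 0.14×(0−84) = 84 − 11.76 = 72.24 → 72
rgb(19, 132, 72) = #138448.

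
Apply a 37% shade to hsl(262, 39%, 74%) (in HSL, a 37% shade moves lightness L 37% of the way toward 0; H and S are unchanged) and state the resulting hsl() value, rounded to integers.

L moves 37% from 74 toward 0: 74 − 27.38 = 46.62 → 47.
H and S are unchanged.

hsl(262, 39%, 47%)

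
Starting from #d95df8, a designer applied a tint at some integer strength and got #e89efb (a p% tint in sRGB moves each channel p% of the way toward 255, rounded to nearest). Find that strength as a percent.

40%

#d95df8 is rgb(217, 93, 248); #e89efb is rgb(232, 158, 251).
On the G channel (widest range): 158 ≈ 93 + (p/100)(255 − 93), so p ≈ 100×(158 − 93)/(255 − 93) = 6500/162 = 40.12.
p = 40 reproduces all three channels after rounding.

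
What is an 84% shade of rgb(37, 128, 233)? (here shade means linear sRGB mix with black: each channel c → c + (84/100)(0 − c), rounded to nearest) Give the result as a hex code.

#061425

Lerp each channel 84% toward 0:
  R: 37 − 31.08 = 5.92 → 6
  G: 128 + 0.84×(0−128) = 128 − 107.52 = 20.48 → 20
  B: 233 − 195.72 = 37.28 → 37
rgb(6, 20, 37) = #061425.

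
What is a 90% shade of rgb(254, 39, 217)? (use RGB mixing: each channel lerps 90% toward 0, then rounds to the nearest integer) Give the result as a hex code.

#190416

A 90% shade moves each channel 90% toward 0:
  R: 254 − 228.6 = 25.4 → 25
  G: 39 + 0.9×(0−39) = 39 − 35.1 = 3.9 → 4
  B: 217 + 0.9×(0−217) = 217 − 195.3 = 21.7 → 22
rgb(25, 4, 22) = #190416.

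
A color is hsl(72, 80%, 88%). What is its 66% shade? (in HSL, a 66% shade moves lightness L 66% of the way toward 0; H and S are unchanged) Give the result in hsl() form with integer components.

L moves 66% from 88 toward 0: 88 − 58.08 = 29.92 → 30.
H and S are unchanged.

hsl(72, 80%, 30%)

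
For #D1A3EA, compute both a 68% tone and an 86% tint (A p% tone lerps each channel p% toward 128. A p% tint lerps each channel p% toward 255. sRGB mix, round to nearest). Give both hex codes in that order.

#D1A3EA is rgb(209, 163, 234).
68% tone:
  R: 209 − 55.08 = 153.92 → 154
  G: 163 + 0.68×(128−163) = 163 − 23.8 = 139.2 → 139
  B: 234 + 0.68×(128−234) = 234 − 72.08 = 161.92 → 162
  → #9A8BA2
86% tint:
  R: 209 + 39.56 = 248.56 → 249
  G: 163 + 0.86×(255−163) = 163 + 79.12 = 242.12 → 242
  B: 234 + 0.86×(255−234) = 234 + 18.06 = 252.06 → 252
  → #F9F2FC

#9A8BA2, #F9F2FC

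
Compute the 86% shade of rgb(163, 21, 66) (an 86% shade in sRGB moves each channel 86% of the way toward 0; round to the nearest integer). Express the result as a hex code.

An 86% shade moves each channel 86% toward 0:
  R: 163 + 0.86×(0−163) = 163 − 140.18 = 22.82 → 23
  G: 21 + 0.86×(0−21) = 21 − 18.06 = 2.94 → 3
  B: 66 + 0.86×(0−66) = 66 − 56.76 = 9.24 → 9
rgb(23, 3, 9) = #170309.

#170309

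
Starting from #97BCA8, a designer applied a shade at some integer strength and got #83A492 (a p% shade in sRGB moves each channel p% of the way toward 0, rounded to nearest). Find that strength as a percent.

13%

#97BCA8 is rgb(151, 188, 168); #83A492 is rgb(131, 164, 146).
On the G channel (widest range): 164 ≈ 188 + (p/100)(0 − 188), so p ≈ 100×(164 − 188)/(0 − 188) = -2400/-188 = 12.77.
p = 13 reproduces all three channels after rounding.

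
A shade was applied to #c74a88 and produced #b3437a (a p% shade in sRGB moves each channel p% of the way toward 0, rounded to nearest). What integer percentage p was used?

10%

#c74a88 is rgb(199, 74, 136); #b3437a is rgb(179, 67, 122).
On the R channel (widest range): 179 ≈ 199 + (p/100)(0 − 199), so p ≈ 100×(179 − 199)/(0 − 199) = -2000/-199 = 10.05.
p = 10 reproduces all three channels after rounding.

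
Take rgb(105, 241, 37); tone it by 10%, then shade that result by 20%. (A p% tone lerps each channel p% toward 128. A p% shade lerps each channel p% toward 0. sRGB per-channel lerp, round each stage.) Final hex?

#56b825

Lerp each channel 10% toward 128:
  R: 105 + 0.1×(128−105) = 105 + 2.3 = 107.3 → 107
  G: 241 − 11.3 = 229.7 → 230
  B: 37 + 9.1 = 46.1 → 46
After the tone: rgb(107, 230, 46) = #6be62e.
Lerp each channel 20% toward 0:
  R: 107 − 21.4 = 85.6 → 86
  G: 230 − 46 = 184 → 184
  B: 46 + 0.2×(0−46) = 46 − 9.2 = 36.8 → 37
rgb(86, 184, 37) = #56b825.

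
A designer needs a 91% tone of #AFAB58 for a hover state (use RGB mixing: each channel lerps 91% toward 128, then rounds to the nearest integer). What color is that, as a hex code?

#84847C

#AFAB58 is rgb(175, 171, 88).
Lerp each channel 91% toward 128:
  R: 175 + 0.91×(128−175) = 175 − 42.77 = 132.23 → 132
  G: 171 − 39.13 = 131.87 → 132
  B: 88 + 36.4 = 124.4 → 124
rgb(132, 132, 124) = #84847C.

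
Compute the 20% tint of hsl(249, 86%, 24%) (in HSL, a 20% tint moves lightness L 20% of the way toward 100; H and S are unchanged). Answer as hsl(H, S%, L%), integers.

hsl(249, 86%, 39%)

L moves 20% from 24 toward 100: 24 + 15.2 = 39.2 → 39.
H and S are unchanged.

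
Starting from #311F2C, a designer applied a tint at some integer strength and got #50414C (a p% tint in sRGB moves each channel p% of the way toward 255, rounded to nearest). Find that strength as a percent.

#311F2C is rgb(49, 31, 44); #50414C is rgb(80, 65, 76).
On the G channel (widest range): 65 ≈ 31 + (p/100)(255 − 31), so p ≈ 100×(65 − 31)/(255 − 31) = 3400/224 = 15.18.
p = 15 reproduces all three channels after rounding.

15%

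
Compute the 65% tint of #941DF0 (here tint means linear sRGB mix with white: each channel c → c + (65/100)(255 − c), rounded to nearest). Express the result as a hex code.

#941DF0 is rgb(148, 29, 240).
A 65% tint moves each channel 65% toward 255:
  R: 148 + 0.65×(255−148) = 148 + 69.55 = 217.55 → 218
  G: 29 + 146.9 = 175.9 → 176
  B: 240 + 0.65×(255−240) = 240 + 9.75 = 249.75 → 250
rgb(218, 176, 250) = #DAB0FA.

#DAB0FA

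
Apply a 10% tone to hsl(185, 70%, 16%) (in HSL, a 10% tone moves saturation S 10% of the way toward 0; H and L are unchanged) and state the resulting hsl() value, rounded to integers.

S moves 10% from 70 toward 0: 70 − 7 = 63 → 63.
H and L are unchanged.

hsl(185, 63%, 16%)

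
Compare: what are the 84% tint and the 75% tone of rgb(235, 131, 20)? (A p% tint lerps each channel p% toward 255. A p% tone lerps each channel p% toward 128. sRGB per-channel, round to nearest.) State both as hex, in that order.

84% tint:
  R: 235 + 0.84×(255−235) = 235 + 16.8 = 251.8 → 252
  G: 131 + 0.84×(255−131) = 131 + 104.16 = 235.16 → 235
  B: 20 + 0.84×(255−20) = 20 + 197.4 = 217.4 → 217
  → #fcebd9
75% tone:
  R: 235 + 0.75×(128−235) = 235 − 80.25 = 154.75 → 155
  G: 131 + 0.75×(128−131) = 131 − 2.25 = 128.75 → 129
  B: 20 + 0.75×(128−20) = 20 + 81 = 101 → 101
  → #9b8165

#fcebd9, #9b8165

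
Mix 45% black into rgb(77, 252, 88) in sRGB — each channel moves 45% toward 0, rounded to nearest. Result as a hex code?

Lerp each channel 45% toward 0:
  R: 77 − 34.65 = 42.35 → 42
  G: 252 + 0.45×(0−252) = 252 − 113.4 = 138.6 → 139
  B: 88 − 39.6 = 48.4 → 48
rgb(42, 139, 48) = #2A8B30.

#2A8B30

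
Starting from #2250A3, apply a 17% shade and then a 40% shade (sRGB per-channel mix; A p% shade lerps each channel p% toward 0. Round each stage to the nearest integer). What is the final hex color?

#2250A3 is rgb(34, 80, 163).
Lerp each channel 17% toward 0:
  R: 34 − 5.78 = 28.22 → 28
  G: 80 + 0.17×(0−80) = 80 − 13.6 = 66.4 → 66
  B: 163 + 0.17×(0−163) = 163 − 27.71 = 135.29 → 135
After the shade: rgb(28, 66, 135) = #1C4287.
Per channel, c → c + 0.4(0 − c):
  R: 28 − 11.2 = 16.8 → 17
  G: 66 + 0.4×(0−66) = 66 − 26.4 = 39.6 → 40
  B: 135 + 0.4×(0−135) = 135 − 54 = 81 → 81
rgb(17, 40, 81) = #112851.

#112851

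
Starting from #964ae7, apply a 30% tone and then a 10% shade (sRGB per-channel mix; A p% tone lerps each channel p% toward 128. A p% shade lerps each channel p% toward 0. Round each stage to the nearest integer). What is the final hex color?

#964ae7 is rgb(150, 74, 231).
Lerp each channel 30% toward 128:
  R: 150 + 0.3×(128−150) = 150 − 6.6 = 143.4 → 143
  G: 74 + 0.3×(128−74) = 74 + 16.2 = 90.2 → 90
  B: 231 + 0.3×(128−231) = 231 − 30.9 = 200.1 → 200
After the tone: rgb(143, 90, 200) = #8f5ac8.
A 10% shade moves each channel 10% toward 0:
  R: 143 + 0.1×(0−143) = 143 − 14.3 = 128.7 → 129
  G: 90 + 0.1×(0−90) = 90 − 9 = 81 → 81
  B: 200 − 20 = 180 → 180
rgb(129, 81, 180) = #8151b4.

#8151b4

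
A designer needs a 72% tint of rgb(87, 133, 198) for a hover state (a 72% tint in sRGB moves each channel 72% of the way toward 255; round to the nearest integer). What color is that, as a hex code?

A 72% tint moves each channel 72% toward 255:
  R: 87 + 120.96 = 207.96 → 208
  G: 133 + 87.84 = 220.84 → 221
  B: 198 + 41.04 = 239.04 → 239
rgb(208, 221, 239) = #d0ddef.

#d0ddef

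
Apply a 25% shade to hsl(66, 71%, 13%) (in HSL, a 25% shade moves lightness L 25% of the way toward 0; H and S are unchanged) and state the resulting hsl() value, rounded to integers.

L moves 25% from 13 toward 0: 13 − 3.25 = 9.75 → 10.
H and S are unchanged.

hsl(66, 71%, 10%)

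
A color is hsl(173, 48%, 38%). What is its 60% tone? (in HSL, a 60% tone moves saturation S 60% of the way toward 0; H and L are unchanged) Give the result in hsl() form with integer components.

hsl(173, 19%, 38%)

S moves 60% from 48 toward 0: 48 − 28.8 = 19.2 → 19.
H and L are unchanged.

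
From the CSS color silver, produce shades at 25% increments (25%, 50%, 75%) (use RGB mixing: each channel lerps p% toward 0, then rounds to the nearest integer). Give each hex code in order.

#909090, #606060, #303030

CSS silver is rgb(192, 192, 192).
25%: (192 − 48 = 144→144, 192 − 48 = 144→144, 192 − 48 = 144→144) → #909090
50%: (192 − 96 = 96→96, 192 − 96 = 96→96, 192 − 96 = 96→96) → #606060
75%: (192 − 144 = 48→48, 192 − 144 = 48→48, 192 − 144 = 48→48) → #303030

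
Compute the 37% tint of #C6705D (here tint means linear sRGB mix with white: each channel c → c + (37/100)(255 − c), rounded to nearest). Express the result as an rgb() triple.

rgb(219, 165, 153)

#C6705D is rgb(198, 112, 93).
Per channel, c → c + 0.37(255 − c):
  R: 198 + 0.37×(255−198) = 198 + 21.09 = 219.09 → 219
  G: 112 + 0.37×(255−112) = 112 + 52.91 = 164.91 → 165
  B: 93 + 59.94 = 152.94 → 153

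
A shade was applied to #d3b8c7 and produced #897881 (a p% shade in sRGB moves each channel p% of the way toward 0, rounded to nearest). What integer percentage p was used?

35%

#d3b8c7 is rgb(211, 184, 199); #897881 is rgb(137, 120, 129).
On the R channel (widest range): 137 ≈ 211 + (p/100)(0 − 211), so p ≈ 100×(137 − 211)/(0 − 211) = -7400/-211 = 35.07.
p = 35 reproduces all three channels after rounding.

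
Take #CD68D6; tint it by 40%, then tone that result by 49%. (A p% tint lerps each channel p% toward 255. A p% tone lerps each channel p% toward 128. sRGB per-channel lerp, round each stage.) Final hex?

#CD68D6 is rgb(205, 104, 214).
Lerp each channel 40% toward 255:
  R: 205 + 0.4×(255−205) = 205 + 20 = 225 → 225
  G: 104 + 0.4×(255−104) = 104 + 60.4 = 164.4 → 164
  B: 214 + 0.4×(255−214) = 214 + 16.4 = 230.4 → 230
After the tint: rgb(225, 164, 230) = #E1A4E6.
A 49% tone moves each channel 49% toward 128:
  R: 225 + 0.49×(128−225) = 225 − 47.53 = 177.47 → 177
  G: 164 − 17.64 = 146.36 → 146
  B: 230 + 0.49×(128−230) = 230 − 49.98 = 180.02 → 180
rgb(177, 146, 180) = #B192B4.

#B192B4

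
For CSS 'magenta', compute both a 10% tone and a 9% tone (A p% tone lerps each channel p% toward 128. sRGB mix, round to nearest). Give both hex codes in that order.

CSS magenta is rgb(255, 0, 255).
10% tone:
  R: 255 − 12.7 = 242.3 → 242
  G: 0 + 0.1×(128−0) = 0 + 12.8 = 12.8 → 13
  B: 255 − 12.7 = 242.3 → 242
  → #f20df2
9% tone:
  R: 255 + 0.09×(128−255) = 255 − 11.43 = 243.57 → 244
  G: 0 + 11.52 = 11.52 → 12
  B: 255 + 0.09×(128−255) = 255 − 11.43 = 243.57 → 244
  → #f40cf4

#f20df2, #f40cf4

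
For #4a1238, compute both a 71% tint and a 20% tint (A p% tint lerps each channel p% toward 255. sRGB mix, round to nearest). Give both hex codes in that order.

#4a1238 is rgb(74, 18, 56).
71% tint:
  R: 74 + 128.51 = 202.51 → 203
  G: 18 + 168.27 = 186.27 → 186
  B: 56 + 0.71×(255−56) = 56 + 141.29 = 197.29 → 197
  → #cbbac5
20% tint:
  R: 74 + 0.2×(255−74) = 74 + 36.2 = 110.2 → 110
  G: 18 + 47.4 = 65.4 → 65
  B: 56 + 0.2×(255−56) = 56 + 39.8 = 95.8 → 96
  → #6e4160

#cbbac5, #6e4160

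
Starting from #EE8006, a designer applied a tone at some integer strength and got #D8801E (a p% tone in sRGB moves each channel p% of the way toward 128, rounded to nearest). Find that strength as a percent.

#EE8006 is rgb(238, 128, 6); #D8801E is rgb(216, 128, 30).
On the B channel (widest range): 30 ≈ 6 + (p/100)(128 − 6), so p ≈ 100×(30 − 6)/(128 − 6) = 2400/122 = 19.67.
p = 20 reproduces all three channels after rounding.

20%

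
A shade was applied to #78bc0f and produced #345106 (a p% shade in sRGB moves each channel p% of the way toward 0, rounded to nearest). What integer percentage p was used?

57%

#78bc0f is rgb(120, 188, 15); #345106 is rgb(52, 81, 6).
On the G channel (widest range): 81 ≈ 188 + (p/100)(0 − 188), so p ≈ 100×(81 − 188)/(0 − 188) = -10700/-188 = 56.91.
p = 57 reproduces all three channels after rounding.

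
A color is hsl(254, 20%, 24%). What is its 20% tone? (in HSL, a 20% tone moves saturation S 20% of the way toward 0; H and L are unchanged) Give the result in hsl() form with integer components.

S moves 20% from 20 toward 0: 20 − 4 = 16 → 16.
H and L are unchanged.

hsl(254, 16%, 24%)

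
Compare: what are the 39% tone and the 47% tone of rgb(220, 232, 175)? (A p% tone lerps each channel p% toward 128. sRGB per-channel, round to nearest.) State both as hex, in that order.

39% tone:
  R: 220 − 35.88 = 184.12 → 184
  G: 232 + 0.39×(128−232) = 232 − 40.56 = 191.44 → 191
  B: 175 + 0.39×(128−175) = 175 − 18.33 = 156.67 → 157
  → #B8BF9D
47% tone:
  R: 220 + 0.47×(128−220) = 220 − 43.24 = 176.76 → 177
  G: 232 − 48.88 = 183.12 → 183
  B: 175 + 0.47×(128−175) = 175 − 22.09 = 152.91 → 153
  → #B1B799

#B8BF9D, #B1B799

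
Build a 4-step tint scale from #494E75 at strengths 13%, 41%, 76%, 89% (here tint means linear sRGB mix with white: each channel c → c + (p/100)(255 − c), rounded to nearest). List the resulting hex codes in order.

#616587, #9497AE, #D3D5DE, #EBECF0

#494E75 is rgb(73, 78, 117).
13%: (73 + 23.66 = 96.66→97, 78 + 23.01 = 101.01→101, 117 + 17.94 = 134.94→135) → #616587
41%: (73 + 74.62 = 147.62→148, 78 + 72.57 = 150.57→151, 117 + 56.58 = 173.58→174) → #9497AE
76%: (73 + 138.32 = 211.32→211, 78 + 134.52 = 212.52→213, 117 + 104.88 = 221.88→222) → #D3D5DE
89%: (73 + 161.98 = 234.98→235, 78 + 157.53 = 235.53→236, 117 + 122.82 = 239.82→240) → #EBECF0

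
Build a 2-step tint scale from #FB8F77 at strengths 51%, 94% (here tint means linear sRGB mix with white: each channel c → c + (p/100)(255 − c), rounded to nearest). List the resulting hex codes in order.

#FB8F77 is rgb(251, 143, 119).
51%: (251 + 2.04 = 253.04→253, 143 + 57.12 = 200.12→200, 119 + 69.36 = 188.36→188) → #FDC8BC
94%: (251 + 3.76 = 254.76→255, 143 + 105.28 = 248.28→248, 119 + 127.84 = 246.84→247) → #FFF8F7

#FDC8BC, #FFF8F7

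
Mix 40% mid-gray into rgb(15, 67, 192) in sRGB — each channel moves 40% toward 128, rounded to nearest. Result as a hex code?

#3c5ba6

Per channel, c → c + 0.4(128 − c):
  R: 15 + 45.2 = 60.2 → 60
  G: 67 + 0.4×(128−67) = 67 + 24.4 = 91.4 → 91
  B: 192 − 25.6 = 166.4 → 166
rgb(60, 91, 166) = #3c5ba6.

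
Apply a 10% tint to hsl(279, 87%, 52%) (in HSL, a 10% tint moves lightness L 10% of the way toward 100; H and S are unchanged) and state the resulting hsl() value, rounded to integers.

hsl(279, 87%, 57%)

L moves 10% from 52 toward 100: 52 + 4.8 = 56.8 → 57.
H and S are unchanged.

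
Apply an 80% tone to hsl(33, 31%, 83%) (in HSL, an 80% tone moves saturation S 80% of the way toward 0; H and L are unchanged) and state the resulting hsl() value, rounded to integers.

hsl(33, 6%, 83%)

S moves 80% from 31 toward 0: 31 − 24.8 = 6.2 → 6.
H and L are unchanged.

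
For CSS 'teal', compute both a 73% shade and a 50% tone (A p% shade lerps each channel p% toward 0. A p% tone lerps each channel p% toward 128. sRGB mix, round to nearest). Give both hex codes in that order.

#002323, #408080

CSS teal is rgb(0, 128, 128).
73% shade:
  R: 0 + 0 = 0 → 0
  G: 128 + 0.73×(0−128) = 128 − 93.44 = 34.56 → 35
  B: 128 − 93.44 = 34.56 → 35
  → #002323
50% tone:
  R: 0 + 0.5×(128−0) = 0 + 64 = 64 → 64
  G: 128 + 0.5×(128−128) = 128 + 0 = 128 → 128
  B: 128 + 0 = 128 → 128
  → #408080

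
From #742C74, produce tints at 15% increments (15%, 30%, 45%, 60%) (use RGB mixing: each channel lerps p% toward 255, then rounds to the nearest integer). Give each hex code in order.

#894C89, #9E6B9E, #B38BB3, #C7ABC7

#742C74 is rgb(116, 44, 116).
15%: (116 + 20.85 = 136.85→137, 44 + 31.65 = 75.65→76, 116 + 20.85 = 136.85→137) → #894C89
30%: (116 + 41.7 = 157.7→158, 44 + 63.3 = 107.3→107, 116 + 41.7 = 157.7→158) → #9E6B9E
45%: (116 + 62.55 = 178.55→179, 44 + 94.95 = 138.95→139, 116 + 62.55 = 178.55→179) → #B38BB3
60%: (116 + 83.4 = 199.4→199, 44 + 126.6 = 170.6→171, 116 + 83.4 = 199.4→199) → #C7ABC7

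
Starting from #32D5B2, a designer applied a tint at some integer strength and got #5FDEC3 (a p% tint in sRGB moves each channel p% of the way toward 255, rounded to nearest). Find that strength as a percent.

22%

#32D5B2 is rgb(50, 213, 178); #5FDEC3 is rgb(95, 222, 195).
On the R channel (widest range): 95 ≈ 50 + (p/100)(255 − 50), so p ≈ 100×(95 − 50)/(255 − 50) = 4500/205 = 21.95.
p = 22 reproduces all three channels after rounding.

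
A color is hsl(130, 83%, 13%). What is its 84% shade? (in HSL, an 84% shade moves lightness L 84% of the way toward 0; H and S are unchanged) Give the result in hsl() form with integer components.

hsl(130, 83%, 2%)

L moves 84% from 13 toward 0: 13 − 10.92 = 2.08 → 2.
H and S are unchanged.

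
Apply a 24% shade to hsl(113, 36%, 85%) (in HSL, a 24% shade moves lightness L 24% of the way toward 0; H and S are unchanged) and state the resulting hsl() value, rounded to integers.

hsl(113, 36%, 65%)

L moves 24% from 85 toward 0: 85 − 20.4 = 64.6 → 65.
H and S are unchanged.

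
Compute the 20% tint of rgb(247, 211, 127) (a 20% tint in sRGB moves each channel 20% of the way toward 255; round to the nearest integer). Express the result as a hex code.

Per channel, c → c + 0.2(255 − c):
  R: 247 + 0.2×(255−247) = 247 + 1.6 = 248.6 → 249
  G: 211 + 0.2×(255−211) = 211 + 8.8 = 219.8 → 220
  B: 127 + 25.6 = 152.6 → 153
rgb(249, 220, 153) = #f9dc99.

#f9dc99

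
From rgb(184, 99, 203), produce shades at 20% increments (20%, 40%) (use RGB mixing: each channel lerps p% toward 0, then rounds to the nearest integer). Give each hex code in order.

#934FA2, #6E3B7A

20%: (184 − 36.8 = 147.2→147, 99 − 19.8 = 79.2→79, 203 − 40.6 = 162.4→162) → #934FA2
40%: (184 − 73.6 = 110.4→110, 99 − 39.6 = 59.4→59, 203 − 81.2 = 121.8→122) → #6E3B7A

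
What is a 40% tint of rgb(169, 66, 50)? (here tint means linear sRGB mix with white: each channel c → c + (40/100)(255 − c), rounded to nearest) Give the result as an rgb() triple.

Lerp each channel 40% toward 255:
  R: 169 + 34.4 = 203.4 → 203
  G: 66 + 75.6 = 141.6 → 142
  B: 50 + 0.4×(255−50) = 50 + 82 = 132 → 132

rgb(203, 142, 132)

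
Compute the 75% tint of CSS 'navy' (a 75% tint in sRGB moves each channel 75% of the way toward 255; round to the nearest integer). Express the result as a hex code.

#bfbfdf

CSS navy is rgb(0, 0, 128).
A 75% tint moves each channel 75% toward 255:
  R: 0 + 191.25 = 191.25 → 191
  G: 0 + 191.25 = 191.25 → 191
  B: 128 + 95.25 = 223.25 → 223
rgb(191, 191, 223) = #bfbfdf.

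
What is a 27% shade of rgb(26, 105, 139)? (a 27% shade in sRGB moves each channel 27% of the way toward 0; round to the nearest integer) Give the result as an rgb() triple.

rgb(19, 77, 101)

Per channel, c → c + 0.27(0 − c):
  R: 26 + 0.27×(0−26) = 26 − 7.02 = 18.98 → 19
  G: 105 + 0.27×(0−105) = 105 − 28.35 = 76.65 → 77
  B: 139 + 0.27×(0−139) = 139 − 37.53 = 101.47 → 101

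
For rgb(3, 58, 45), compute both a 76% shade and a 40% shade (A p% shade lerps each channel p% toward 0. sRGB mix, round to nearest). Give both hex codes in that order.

#010e0b, #02231b

76% shade:
  R: 3 + 0.76×(0−3) = 3 − 2.28 = 0.72 → 1
  G: 58 + 0.76×(0−58) = 58 − 44.08 = 13.92 → 14
  B: 45 + 0.76×(0−45) = 45 − 34.2 = 10.8 → 11
  → #010e0b
40% shade:
  R: 3 + 0.4×(0−3) = 3 − 1.2 = 1.8 → 2
  G: 58 − 23.2 = 34.8 → 35
  B: 45 + 0.4×(0−45) = 45 − 18 = 27 → 27
  → #02231b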